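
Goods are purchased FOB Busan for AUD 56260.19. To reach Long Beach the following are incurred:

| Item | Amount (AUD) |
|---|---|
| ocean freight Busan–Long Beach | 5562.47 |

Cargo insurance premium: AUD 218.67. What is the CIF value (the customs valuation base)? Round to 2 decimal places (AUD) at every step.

CIF = FOB price + freight + insurance
CIF = 56260.19 + 5562.47 + 218.67 = 62041.33

CIF value: AUD 62041.33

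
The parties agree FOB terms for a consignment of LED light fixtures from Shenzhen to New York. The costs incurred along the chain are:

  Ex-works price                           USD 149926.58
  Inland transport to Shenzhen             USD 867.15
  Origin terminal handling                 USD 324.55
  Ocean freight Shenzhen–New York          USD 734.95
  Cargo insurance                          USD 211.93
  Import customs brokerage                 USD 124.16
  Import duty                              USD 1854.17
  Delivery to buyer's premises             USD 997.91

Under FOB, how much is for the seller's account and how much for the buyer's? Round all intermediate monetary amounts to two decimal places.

Seller: USD 151118.28; buyer: USD 3923.12

FOB: the seller bears costs until goods are on board at the origin port; the buyer bears freight, insurance and all costs thereafter.
Seller's account: goods 149926.58 + inland to port 867.15 + origin terminal 324.55 = 151118.28
Buyer's account: freight 734.95 + insurance 211.93 + brokerage 124.16 + duty 1854.17 + delivery 997.91 = 3923.12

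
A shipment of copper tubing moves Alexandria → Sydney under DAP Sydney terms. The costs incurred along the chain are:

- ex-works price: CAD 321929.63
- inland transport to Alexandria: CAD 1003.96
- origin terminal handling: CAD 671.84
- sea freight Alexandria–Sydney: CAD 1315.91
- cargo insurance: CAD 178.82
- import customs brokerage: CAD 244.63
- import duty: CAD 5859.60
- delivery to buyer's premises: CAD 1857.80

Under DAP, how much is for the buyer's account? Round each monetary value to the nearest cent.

Buyer's account: CAD 6104.23

DAP: the seller bears all costs to the named destination except import duty and clearance.
Seller's account: goods 321929.63 + inland to port 1003.96 + origin terminal 671.84 + freight 1315.91 + insurance 178.82 + delivery 1857.80 = 326957.96
Buyer's account: brokerage 244.63 + duty 5859.60 = 6104.23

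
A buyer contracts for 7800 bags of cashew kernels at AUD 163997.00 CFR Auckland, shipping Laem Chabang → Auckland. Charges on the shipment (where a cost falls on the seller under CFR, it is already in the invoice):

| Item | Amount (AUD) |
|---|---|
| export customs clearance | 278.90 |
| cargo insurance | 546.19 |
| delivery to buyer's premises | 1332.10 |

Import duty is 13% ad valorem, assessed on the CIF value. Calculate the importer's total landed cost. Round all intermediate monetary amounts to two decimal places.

CFR: the seller pays costs through ocean freight to the destination port, but not insurance.
Already in the invoice (seller's account under CFR): export clearance — exclude.
CIF value = CFR price + insurance = 163997.00 + 546.19 = 164543.19
Import duty = 164543.19 × 13% = 21390.61
Buyer bears: insurance 546.19 + delivery 1332.10 + duty 21390.61 = 23268.90
Landed cost = invoice 163997.00 + 23268.90 = 187265.90

Total landed cost: AUD 187265.90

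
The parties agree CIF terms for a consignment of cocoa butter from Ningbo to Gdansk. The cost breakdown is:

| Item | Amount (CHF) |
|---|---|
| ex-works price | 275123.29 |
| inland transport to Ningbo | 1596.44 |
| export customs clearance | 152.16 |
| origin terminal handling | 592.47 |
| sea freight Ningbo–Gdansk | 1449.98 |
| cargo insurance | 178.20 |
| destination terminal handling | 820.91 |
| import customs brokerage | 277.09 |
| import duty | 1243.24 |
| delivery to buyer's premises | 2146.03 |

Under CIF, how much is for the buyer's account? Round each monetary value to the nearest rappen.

CIF: the seller pays costs through ocean freight and marine insurance to the destination port.
Seller's account: goods 275123.29 + inland to port 1596.44 + export clearance 152.16 + origin terminal 592.47 + freight 1449.98 + insurance 178.20 = 279092.54
Buyer's account: destination terminal 820.91 + brokerage 277.09 + duty 1243.24 + delivery 2146.03 = 4487.27

Buyer's account: CHF 4487.27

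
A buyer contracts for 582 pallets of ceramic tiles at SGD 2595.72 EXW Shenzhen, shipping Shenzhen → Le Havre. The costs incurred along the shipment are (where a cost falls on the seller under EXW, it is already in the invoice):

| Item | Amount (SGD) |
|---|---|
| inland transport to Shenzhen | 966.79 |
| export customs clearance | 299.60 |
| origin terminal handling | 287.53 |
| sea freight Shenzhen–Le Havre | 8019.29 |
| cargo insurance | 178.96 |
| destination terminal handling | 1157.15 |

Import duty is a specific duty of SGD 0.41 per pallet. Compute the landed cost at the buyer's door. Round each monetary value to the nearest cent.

Total landed cost: SGD 13743.66

EXW: the seller makes goods available at their premises; the buyer bears all onward costs.
CIF value = EXW price + inland to port + export clearance + origin terminal + freight + insurance = 2595.72 + 966.79 + 299.60 + 287.53 + 8019.29 + 178.96 = 12347.89
Import duty = 582 × 0.41 = 238.62
Buyer bears: inland to port 966.79 + export clearance 299.60 + origin terminal 287.53 + freight 8019.29 + insurance 178.96 + destination terminal 1157.15 + duty 238.62 = 11147.94
Landed cost = invoice 2595.72 + 11147.94 = 13743.66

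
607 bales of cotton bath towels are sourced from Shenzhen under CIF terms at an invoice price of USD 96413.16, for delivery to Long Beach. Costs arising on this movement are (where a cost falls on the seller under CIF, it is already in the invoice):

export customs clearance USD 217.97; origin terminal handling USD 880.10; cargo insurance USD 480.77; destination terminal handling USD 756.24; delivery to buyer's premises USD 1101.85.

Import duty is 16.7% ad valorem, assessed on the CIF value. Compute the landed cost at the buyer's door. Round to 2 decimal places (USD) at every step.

CIF: the seller pays costs through ocean freight and marine insurance to the destination port.
Already in the invoice (seller's account under CIF): export clearance, origin terminal, insurance — exclude.
The CIF price already equals the CIF value: 96413.16
Import duty = 96413.16 × 16.7% = 16101.00
Buyer bears: destination terminal 756.24 + delivery 1101.85 + duty 16101.00 = 17959.09
Landed cost = invoice 96413.16 + 17959.09 = 114372.25

Total landed cost: USD 114372.25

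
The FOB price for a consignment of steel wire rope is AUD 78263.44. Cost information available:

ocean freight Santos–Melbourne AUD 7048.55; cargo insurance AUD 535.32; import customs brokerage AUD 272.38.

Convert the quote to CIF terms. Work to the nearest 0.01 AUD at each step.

CIF price: AUD 85847.31

Not relevant to the conversion: brokerage — on the buyer under both terms; not part of either seller's price.
From FOB to CIF, the seller additionally bears: freight, insurance.
CIF price = 78263.44 + 7048.55 + 535.32 = 85847.31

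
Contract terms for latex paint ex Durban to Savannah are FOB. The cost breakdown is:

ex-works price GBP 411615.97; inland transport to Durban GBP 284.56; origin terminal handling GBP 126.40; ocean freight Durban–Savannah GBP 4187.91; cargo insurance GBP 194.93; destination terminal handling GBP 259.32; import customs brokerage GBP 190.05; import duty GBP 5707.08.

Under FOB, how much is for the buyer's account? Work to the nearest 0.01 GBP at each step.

Buyer's account: GBP 10539.29

FOB: the seller bears costs until goods are on board at the origin port; the buyer bears freight, insurance and all costs thereafter.
Seller's account: goods 411615.97 + inland to port 284.56 + origin terminal 126.40 = 412026.93
Buyer's account: freight 4187.91 + insurance 194.93 + destination terminal 259.32 + brokerage 190.05 + duty 5707.08 = 10539.29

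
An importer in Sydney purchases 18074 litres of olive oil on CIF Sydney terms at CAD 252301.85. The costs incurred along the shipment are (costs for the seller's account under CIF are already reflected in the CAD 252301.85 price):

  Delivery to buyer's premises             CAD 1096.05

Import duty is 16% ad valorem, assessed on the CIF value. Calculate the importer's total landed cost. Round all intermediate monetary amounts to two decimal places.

Total landed cost: CAD 293766.20

CIF: the seller pays costs through ocean freight and marine insurance to the destination port.
The CIF price already equals the CIF value: 252301.85
Import duty = 252301.85 × 16% = 40368.30
Buyer bears: delivery 1096.05 + duty 40368.30 = 41464.35
Landed cost = invoice 252301.85 + 41464.35 = 293766.20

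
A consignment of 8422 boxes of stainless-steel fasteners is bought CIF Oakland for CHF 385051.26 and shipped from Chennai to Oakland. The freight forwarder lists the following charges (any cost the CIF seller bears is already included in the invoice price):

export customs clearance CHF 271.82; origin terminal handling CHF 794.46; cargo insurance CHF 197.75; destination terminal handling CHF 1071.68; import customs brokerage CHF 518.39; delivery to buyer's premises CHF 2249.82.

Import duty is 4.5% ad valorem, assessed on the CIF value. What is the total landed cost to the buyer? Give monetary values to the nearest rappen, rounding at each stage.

CIF: the seller pays costs through ocean freight and marine insurance to the destination port.
Already in the invoice (seller's account under CIF): export clearance, origin terminal, insurance — exclude.
The CIF price already equals the CIF value: 385051.26
Import duty = 385051.26 × 4.5% = 17327.31
Buyer bears: destination terminal 1071.68 + brokerage 518.39 + delivery 2249.82 + duty 17327.31 = 21167.20
Landed cost = invoice 385051.26 + 21167.20 = 406218.46

Total landed cost: CHF 406218.46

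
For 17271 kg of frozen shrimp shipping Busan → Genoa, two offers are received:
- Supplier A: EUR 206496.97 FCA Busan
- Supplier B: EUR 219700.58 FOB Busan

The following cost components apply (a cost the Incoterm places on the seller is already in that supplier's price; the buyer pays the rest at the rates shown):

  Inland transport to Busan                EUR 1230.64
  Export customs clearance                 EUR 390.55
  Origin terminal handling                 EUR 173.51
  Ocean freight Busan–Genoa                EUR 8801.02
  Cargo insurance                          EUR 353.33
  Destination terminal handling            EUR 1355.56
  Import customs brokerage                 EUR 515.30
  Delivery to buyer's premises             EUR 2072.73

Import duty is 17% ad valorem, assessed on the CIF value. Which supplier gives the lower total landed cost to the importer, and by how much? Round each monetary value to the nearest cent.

Supplier A is cheaper by EUR 15245.22

Supplier A (FCA):
CIF value = FCA price + origin terminal + freight + insurance = 206496.97 + 173.51 + 8801.02 + 353.33 = 215824.83
Import duty = 215824.83 × 17% = 36690.22
Buyer bears (A): 173.51 + 8801.02 + 353.33 + 1355.56 + 515.30 + 2072.73 = 13271.45
Landed cost (A) = invoice 206496.97 + 13271.45 + duty 36690.22 = 256458.64
Supplier B (FOB):
CIF value = FOB price + freight + insurance = 219700.58 + 8801.02 + 353.33 = 228854.93
Import duty = 228854.93 × 17% = 38905.34
Buyer bears (B): 8801.02 + 353.33 + 1355.56 + 515.30 + 2072.73 = 13097.94
Landed cost (B) = invoice 219700.58 + 13097.94 + duty 38905.34 = 271703.86
Difference = |256458.64 − 271703.86| = 15245.22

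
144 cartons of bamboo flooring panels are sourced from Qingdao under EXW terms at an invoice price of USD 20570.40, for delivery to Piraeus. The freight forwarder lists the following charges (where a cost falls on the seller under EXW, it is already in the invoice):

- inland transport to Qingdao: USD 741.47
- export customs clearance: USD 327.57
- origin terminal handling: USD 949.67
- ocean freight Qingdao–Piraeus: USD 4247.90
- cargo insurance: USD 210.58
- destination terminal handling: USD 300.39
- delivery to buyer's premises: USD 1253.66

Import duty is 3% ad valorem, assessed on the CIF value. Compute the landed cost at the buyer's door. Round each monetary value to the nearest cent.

Total landed cost: USD 29413.07

EXW: the seller makes goods available at their premises; the buyer bears all onward costs.
CIF value = EXW price + inland to port + export clearance + origin terminal + freight + insurance = 20570.40 + 741.47 + 327.57 + 949.67 + 4247.90 + 210.58 = 27047.59
Import duty = 27047.59 × 3% = 811.43
Buyer bears: inland to port 741.47 + export clearance 327.57 + origin terminal 949.67 + freight 4247.90 + insurance 210.58 + destination terminal 300.39 + delivery 1253.66 + duty 811.43 = 8842.67
Landed cost = invoice 20570.40 + 8842.67 = 29413.07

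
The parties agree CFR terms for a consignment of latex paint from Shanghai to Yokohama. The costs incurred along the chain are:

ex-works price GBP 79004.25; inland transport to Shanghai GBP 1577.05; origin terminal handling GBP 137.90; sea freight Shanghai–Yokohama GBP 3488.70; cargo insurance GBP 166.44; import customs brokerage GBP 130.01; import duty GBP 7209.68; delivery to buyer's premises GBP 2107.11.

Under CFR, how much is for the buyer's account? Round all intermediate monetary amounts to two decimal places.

Buyer's account: GBP 9613.24

CFR: the seller pays costs through ocean freight to the destination port, but not insurance.
Seller's account: goods 79004.25 + inland to port 1577.05 + origin terminal 137.90 + freight 3488.70 = 84207.90
Buyer's account: insurance 166.44 + brokerage 130.01 + duty 7209.68 + delivery 2107.11 = 9613.24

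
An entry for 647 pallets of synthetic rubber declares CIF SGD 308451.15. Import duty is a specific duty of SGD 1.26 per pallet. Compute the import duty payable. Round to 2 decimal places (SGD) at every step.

Import duty: SGD 815.22

Import duty = 647 × 1.26 = 815.22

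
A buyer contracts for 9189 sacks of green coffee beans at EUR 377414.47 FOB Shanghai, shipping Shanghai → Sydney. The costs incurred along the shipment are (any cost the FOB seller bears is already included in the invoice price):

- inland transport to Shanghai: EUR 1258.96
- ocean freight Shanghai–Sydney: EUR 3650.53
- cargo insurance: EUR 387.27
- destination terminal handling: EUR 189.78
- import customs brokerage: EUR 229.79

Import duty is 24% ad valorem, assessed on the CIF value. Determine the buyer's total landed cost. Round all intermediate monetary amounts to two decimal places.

FOB: the seller bears costs until goods are on board at the origin port; the buyer bears freight, insurance and all costs thereafter.
Already in the invoice (seller's account under FOB): inland to port — exclude.
CIF value = FOB price + freight + insurance = 377414.47 + 3650.53 + 387.27 = 381452.27
Import duty = 381452.27 × 24% = 91548.54
Buyer bears: freight 3650.53 + insurance 387.27 + destination terminal 189.78 + brokerage 229.79 + duty 91548.54 = 96005.91
Landed cost = invoice 377414.47 + 96005.91 = 473420.38

Total landed cost: EUR 473420.38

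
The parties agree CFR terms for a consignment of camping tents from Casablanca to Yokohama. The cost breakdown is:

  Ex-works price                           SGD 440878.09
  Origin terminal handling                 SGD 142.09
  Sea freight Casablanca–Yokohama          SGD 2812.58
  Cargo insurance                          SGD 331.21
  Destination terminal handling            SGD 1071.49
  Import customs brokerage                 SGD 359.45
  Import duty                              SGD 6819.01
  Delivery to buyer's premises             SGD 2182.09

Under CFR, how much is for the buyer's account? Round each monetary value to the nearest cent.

Buyer's account: SGD 10763.25

CFR: the seller pays costs through ocean freight to the destination port, but not insurance.
Seller's account: goods 440878.09 + origin terminal 142.09 + freight 2812.58 = 443832.76
Buyer's account: insurance 331.21 + destination terminal 1071.49 + brokerage 359.45 + duty 6819.01 + delivery 2182.09 = 10763.25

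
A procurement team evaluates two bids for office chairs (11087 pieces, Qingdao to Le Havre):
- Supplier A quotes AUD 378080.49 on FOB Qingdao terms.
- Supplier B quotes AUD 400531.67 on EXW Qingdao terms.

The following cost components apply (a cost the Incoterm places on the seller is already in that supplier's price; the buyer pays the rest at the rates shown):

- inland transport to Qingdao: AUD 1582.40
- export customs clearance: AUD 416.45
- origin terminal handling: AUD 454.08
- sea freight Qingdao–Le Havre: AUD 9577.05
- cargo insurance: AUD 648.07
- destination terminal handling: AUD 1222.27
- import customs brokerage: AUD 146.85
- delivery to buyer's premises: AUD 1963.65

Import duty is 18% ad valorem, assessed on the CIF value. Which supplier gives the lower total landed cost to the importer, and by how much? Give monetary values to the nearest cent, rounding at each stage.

Supplier A (FOB):
CIF value = FOB price + freight + insurance = 378080.49 + 9577.05 + 648.07 = 388305.61
Import duty = 388305.61 × 18% = 69895.01
Buyer bears (A): 9577.05 + 648.07 + 1222.27 + 146.85 + 1963.65 = 13557.89
Landed cost (A) = invoice 378080.49 + 13557.89 + duty 69895.01 = 461533.39
Supplier B (EXW):
CIF value = EXW price + inland to port + export clearance + origin terminal + freight + insurance = 400531.67 + 1582.40 + 416.45 + 454.08 + 9577.05 + 648.07 = 413209.72
Import duty = 413209.72 × 18% = 74377.75
Buyer bears (B): 1582.40 + 416.45 + 454.08 + 9577.05 + 648.07 + 1222.27 + 146.85 + 1963.65 = 16010.82
Landed cost (B) = invoice 400531.67 + 16010.82 + duty 74377.75 = 490920.24
Difference = |461533.39 − 490920.24| = 29386.85

Supplier A is cheaper by AUD 29386.85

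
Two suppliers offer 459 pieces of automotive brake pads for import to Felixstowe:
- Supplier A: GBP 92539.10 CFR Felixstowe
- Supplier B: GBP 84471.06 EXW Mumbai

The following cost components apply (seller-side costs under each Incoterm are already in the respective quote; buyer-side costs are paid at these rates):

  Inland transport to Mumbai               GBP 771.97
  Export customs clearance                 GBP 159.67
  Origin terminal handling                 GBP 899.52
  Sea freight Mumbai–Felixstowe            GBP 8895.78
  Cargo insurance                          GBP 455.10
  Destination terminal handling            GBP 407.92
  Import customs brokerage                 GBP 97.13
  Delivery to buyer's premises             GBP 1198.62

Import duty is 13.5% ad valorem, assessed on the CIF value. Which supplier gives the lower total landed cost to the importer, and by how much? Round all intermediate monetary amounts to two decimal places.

Supplier A is cheaper by GBP 3017.85

Supplier A (CFR):
CIF value = CFR price + insurance = 92539.10 + 455.10 = 92994.20
Import duty = 92994.20 × 13.5% = 12554.22
Buyer bears (A): 455.10 + 407.92 + 97.13 + 1198.62 = 2158.77
Landed cost (A) = invoice 92539.10 + 2158.77 + duty 12554.22 = 107252.09
Supplier B (EXW):
CIF value = EXW price + inland to port + export clearance + origin terminal + freight + insurance = 84471.06 + 771.97 + 159.67 + 899.52 + 8895.78 + 455.10 = 95653.10
Import duty = 95653.10 × 13.5% = 12913.17
Buyer bears (B): 771.97 + 159.67 + 899.52 + 8895.78 + 455.10 + 407.92 + 97.13 + 1198.62 = 12885.71
Landed cost (B) = invoice 84471.06 + 12885.71 + duty 12913.17 = 110269.94
Difference = |107252.09 − 110269.94| = 3017.85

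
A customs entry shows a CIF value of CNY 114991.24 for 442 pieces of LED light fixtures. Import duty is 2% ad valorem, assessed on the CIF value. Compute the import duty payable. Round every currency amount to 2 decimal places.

Import duty = 114991.24 × 2% = 2299.82

Import duty: CNY 2299.82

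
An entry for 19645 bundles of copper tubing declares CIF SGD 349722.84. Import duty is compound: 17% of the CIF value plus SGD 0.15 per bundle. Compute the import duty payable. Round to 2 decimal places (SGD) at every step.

Import duty: SGD 62399.63

Ad valorem component: 349722.84 × 17% = 59452.88
Specific component: 19645 × 0.15 = 2946.75
Import duty = 59452.88 + 2946.75 = 62399.63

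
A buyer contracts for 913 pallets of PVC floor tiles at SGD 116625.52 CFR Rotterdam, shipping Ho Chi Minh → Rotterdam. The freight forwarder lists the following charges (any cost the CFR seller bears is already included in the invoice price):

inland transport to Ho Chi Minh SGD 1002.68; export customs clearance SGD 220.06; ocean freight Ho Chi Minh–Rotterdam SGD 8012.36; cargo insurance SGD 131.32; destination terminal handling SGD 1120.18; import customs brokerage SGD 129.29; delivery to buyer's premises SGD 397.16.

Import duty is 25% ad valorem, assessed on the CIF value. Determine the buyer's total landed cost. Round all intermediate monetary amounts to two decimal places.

Total landed cost: SGD 147592.68

CFR: the seller pays costs through ocean freight to the destination port, but not insurance.
Already in the invoice (seller's account under CFR): inland to port, export clearance, freight — exclude.
CIF value = CFR price + insurance = 116625.52 + 131.32 = 116756.84
Import duty = 116756.84 × 25% = 29189.21
Buyer bears: insurance 131.32 + destination terminal 1120.18 + brokerage 129.29 + delivery 397.16 + duty 29189.21 = 30967.16
Landed cost = invoice 116625.52 + 30967.16 = 147592.68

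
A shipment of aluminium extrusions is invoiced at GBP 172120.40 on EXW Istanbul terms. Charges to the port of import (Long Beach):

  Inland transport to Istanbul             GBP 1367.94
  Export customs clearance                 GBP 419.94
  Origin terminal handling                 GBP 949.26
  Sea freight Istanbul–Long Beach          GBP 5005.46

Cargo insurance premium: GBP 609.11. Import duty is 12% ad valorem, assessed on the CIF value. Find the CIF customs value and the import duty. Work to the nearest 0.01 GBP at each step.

CIF value: GBP 180472.11; import duty: GBP 21656.65

CIF = EXW price + pre-shipment costs + freight + insurance
CIF = 172120.40 + 1367.94 + 419.94 + 949.26 + 5005.46 + 609.11 = 180472.11
Import duty = 180472.11 × 12% = 21656.65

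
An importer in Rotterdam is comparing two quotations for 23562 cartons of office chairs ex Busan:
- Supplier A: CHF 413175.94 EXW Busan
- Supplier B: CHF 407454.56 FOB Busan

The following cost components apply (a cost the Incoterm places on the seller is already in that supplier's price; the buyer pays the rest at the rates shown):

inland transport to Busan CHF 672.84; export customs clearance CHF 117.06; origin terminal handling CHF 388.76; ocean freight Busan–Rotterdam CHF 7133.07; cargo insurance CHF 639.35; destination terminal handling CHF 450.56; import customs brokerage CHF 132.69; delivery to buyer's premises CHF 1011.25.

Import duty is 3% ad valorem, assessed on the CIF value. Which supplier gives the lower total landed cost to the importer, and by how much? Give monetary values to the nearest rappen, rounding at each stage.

Supplier B is cheaper by CHF 7107.04

Supplier A (EXW):
CIF value = EXW price + inland to port + export clearance + origin terminal + freight + insurance = 413175.94 + 672.84 + 117.06 + 388.76 + 7133.07 + 639.35 = 422127.02
Import duty = 422127.02 × 3% = 12663.81
Buyer bears (A): 672.84 + 117.06 + 388.76 + 7133.07 + 639.35 + 450.56 + 132.69 + 1011.25 = 10545.58
Landed cost (A) = invoice 413175.94 + 10545.58 + duty 12663.81 = 436385.33
Supplier B (FOB):
CIF value = FOB price + freight + insurance = 407454.56 + 7133.07 + 639.35 = 415226.98
Import duty = 415226.98 × 3% = 12456.81
Buyer bears (B): 7133.07 + 639.35 + 450.56 + 132.69 + 1011.25 = 9366.92
Landed cost (B) = invoice 407454.56 + 9366.92 + duty 12456.81 = 429278.29
Difference = |436385.33 − 429278.29| = 7107.04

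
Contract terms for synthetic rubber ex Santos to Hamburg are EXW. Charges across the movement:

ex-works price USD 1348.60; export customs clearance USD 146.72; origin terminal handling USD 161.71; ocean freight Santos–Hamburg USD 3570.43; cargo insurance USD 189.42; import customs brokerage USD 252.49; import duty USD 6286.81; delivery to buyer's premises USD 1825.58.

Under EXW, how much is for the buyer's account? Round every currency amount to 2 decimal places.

Buyer's account: USD 12433.16

EXW: the seller makes goods available at their premises; the buyer bears all onward costs.
Seller's account: goods 1348.60 = 1348.60
Buyer's account: export clearance 146.72 + origin terminal 161.71 + freight 3570.43 + insurance 189.42 + brokerage 252.49 + duty 6286.81 + delivery 1825.58 = 12433.16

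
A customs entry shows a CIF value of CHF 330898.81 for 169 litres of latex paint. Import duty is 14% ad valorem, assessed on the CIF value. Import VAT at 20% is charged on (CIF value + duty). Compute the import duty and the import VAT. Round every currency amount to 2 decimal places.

Import duty = 330898.81 × 14% = 46325.83
VAT base = CIF + duty = 330898.81 + 46325.83 = 377224.64
Import VAT = 377224.64 × 20% = 75444.93

Import duty: CHF 46325.83; import VAT: CHF 75444.93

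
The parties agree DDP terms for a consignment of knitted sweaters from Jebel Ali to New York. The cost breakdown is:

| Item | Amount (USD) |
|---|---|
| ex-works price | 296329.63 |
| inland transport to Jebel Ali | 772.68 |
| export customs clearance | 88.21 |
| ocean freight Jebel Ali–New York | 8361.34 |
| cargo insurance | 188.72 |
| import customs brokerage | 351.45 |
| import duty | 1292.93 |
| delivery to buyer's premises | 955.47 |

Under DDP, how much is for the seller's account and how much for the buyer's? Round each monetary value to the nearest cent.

Seller: USD 308340.43; buyer: USD 0.00

DDP: the seller bears all costs including import duty.
Seller's account: goods 296329.63 + inland to port 772.68 + export clearance 88.21 + freight 8361.34 + insurance 188.72 + brokerage 351.45 + duty 1292.93 + delivery 955.47 = 308340.43
Buyer's account: 0.00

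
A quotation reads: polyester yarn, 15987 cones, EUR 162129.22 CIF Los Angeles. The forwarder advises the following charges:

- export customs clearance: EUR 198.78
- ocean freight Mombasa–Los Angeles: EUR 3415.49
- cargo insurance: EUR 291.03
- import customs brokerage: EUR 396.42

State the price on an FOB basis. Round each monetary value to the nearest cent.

Not relevant to the conversion: export clearance — on the seller under both CIF and FOB; already in the CIF price and stays in the FOB price. brokerage — on the buyer under both terms; not part of either seller's price.
From CIF to FOB, the seller no longer bears: freight, insurance.
FOB price = 162129.22 − 3415.49 − 291.03 = 158422.70

FOB price: EUR 158422.70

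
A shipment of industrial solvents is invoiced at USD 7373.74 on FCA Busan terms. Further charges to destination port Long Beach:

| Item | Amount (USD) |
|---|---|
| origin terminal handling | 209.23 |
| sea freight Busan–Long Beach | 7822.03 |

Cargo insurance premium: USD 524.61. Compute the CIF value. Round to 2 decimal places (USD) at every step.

CIF = FCA price + pre-shipment costs + freight + insurance
CIF = 7373.74 + 209.23 + 7822.03 + 524.61 = 15929.61

CIF value: USD 15929.61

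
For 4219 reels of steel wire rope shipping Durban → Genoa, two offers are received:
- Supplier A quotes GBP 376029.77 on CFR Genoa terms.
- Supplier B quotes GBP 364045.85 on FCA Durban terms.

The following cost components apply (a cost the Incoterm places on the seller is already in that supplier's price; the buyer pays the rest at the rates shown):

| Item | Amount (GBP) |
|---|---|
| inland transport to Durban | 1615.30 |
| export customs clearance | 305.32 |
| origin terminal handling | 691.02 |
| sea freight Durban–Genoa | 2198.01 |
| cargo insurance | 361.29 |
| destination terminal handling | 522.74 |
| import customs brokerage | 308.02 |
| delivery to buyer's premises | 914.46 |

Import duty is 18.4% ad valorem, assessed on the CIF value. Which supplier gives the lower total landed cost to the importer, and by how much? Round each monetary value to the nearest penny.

Supplier A (CFR):
CIF value = CFR price + insurance = 376029.77 + 361.29 = 376391.06
Import duty = 376391.06 × 18.4% = 69255.96
Buyer bears (A): 361.29 + 522.74 + 308.02 + 914.46 = 2106.51
Landed cost (A) = invoice 376029.77 + 2106.51 + duty 69255.96 = 447392.24
Supplier B (FCA):
CIF value = FCA price + origin terminal + freight + insurance = 364045.85 + 691.02 + 2198.01 + 361.29 = 367296.17
Import duty = 367296.17 × 18.4% = 67582.50
Buyer bears (B): 691.02 + 2198.01 + 361.29 + 522.74 + 308.02 + 914.46 = 4995.54
Landed cost (B) = invoice 364045.85 + 4995.54 + duty 67582.50 = 436623.89
Difference = |447392.24 − 436623.89| = 10768.35

Supplier B is cheaper by GBP 10768.35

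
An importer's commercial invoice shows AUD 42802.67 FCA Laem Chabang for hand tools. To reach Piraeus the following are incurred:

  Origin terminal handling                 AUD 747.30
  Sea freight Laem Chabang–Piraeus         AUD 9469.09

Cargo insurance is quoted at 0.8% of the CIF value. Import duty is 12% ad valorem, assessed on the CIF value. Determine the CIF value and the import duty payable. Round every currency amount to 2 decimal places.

Let C be the CIF value. C = FCA price + pre-shipment costs + freight + 0.8% × C
C − 0.8% × C = 42802.67 + 747.30 + 9469.09
0.992 × C = 53019.06
C = 53019.06 / 0.992 = 53446.63
Insurance premium = 0.8% × 53446.63 = 427.57
Import duty = 53446.63 × 12% = 6413.60

CIF value: AUD 53446.63; import duty: AUD 6413.60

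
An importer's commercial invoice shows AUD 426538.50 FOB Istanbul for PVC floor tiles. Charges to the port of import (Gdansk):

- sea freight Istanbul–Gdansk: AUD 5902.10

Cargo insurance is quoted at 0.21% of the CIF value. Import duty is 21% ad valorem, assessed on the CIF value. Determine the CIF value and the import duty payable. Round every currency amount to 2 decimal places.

CIF value: AUD 433350.64; import duty: AUD 91003.63

Let C be the CIF value. C = FOB price + freight + 0.21% × C
C − 0.21% × C = 426538.50 + 5902.10
0.9979 × C = 432440.60
C = 432440.60 / 0.9979 = 433350.64
Insurance premium = 0.21% × 433350.64 = 910.04
Import duty = 433350.64 × 21% = 91003.63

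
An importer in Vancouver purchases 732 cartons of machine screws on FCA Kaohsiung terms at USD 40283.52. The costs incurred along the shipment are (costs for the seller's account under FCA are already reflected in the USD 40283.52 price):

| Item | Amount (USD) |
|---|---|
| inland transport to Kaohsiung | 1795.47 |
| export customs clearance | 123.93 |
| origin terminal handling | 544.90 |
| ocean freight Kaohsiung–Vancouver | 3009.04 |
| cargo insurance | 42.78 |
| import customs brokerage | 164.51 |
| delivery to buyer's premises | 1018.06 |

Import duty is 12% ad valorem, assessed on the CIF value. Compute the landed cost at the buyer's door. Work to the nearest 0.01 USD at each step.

Total landed cost: USD 50328.44

FCA: the seller delivers export-cleared goods to the carrier; the buyer bears costs from that point.
Already in the invoice (seller's account under FCA): inland to port, export clearance — exclude.
CIF value = FCA price + origin terminal + freight + insurance = 40283.52 + 544.90 + 3009.04 + 42.78 = 43880.24
Import duty = 43880.24 × 12% = 5265.63
Buyer bears: origin terminal 544.90 + freight 3009.04 + insurance 42.78 + brokerage 164.51 + delivery 1018.06 + duty 5265.63 = 10044.92
Landed cost = invoice 40283.52 + 10044.92 = 50328.44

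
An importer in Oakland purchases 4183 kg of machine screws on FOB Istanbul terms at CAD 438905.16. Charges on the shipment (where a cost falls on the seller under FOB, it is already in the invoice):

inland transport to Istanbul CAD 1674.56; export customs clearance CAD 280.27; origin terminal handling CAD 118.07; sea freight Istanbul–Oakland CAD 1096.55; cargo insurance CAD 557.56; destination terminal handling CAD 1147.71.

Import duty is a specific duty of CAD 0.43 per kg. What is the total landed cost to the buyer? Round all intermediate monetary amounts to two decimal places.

Total landed cost: CAD 443505.67

FOB: the seller bears costs until goods are on board at the origin port; the buyer bears freight, insurance and all costs thereafter.
Already in the invoice (seller's account under FOB): inland to port, export clearance, origin terminal — exclude.
CIF value = FOB price + freight + insurance = 438905.16 + 1096.55 + 557.56 = 440559.27
Import duty = 4183 × 0.43 = 1798.69
Buyer bears: freight 1096.55 + insurance 557.56 + destination terminal 1147.71 + duty 1798.69 = 4600.51
Landed cost = invoice 438905.16 + 4600.51 = 443505.67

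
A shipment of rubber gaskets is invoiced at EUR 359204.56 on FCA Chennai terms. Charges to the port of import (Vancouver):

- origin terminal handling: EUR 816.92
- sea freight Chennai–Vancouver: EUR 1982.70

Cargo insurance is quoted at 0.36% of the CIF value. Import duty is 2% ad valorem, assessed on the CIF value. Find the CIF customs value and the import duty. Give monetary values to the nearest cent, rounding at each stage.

Let C be the CIF value. C = FCA price + pre-shipment costs + freight + 0.36% × C
C − 0.36% × C = 359204.56 + 816.92 + 1982.70
0.9964 × C = 362004.18
C = 362004.18 / 0.9964 = 363312.10
Insurance premium = 0.36% × 363312.10 = 1307.92
Import duty = 363312.10 × 2% = 7266.24

CIF value: EUR 363312.10; import duty: EUR 7266.24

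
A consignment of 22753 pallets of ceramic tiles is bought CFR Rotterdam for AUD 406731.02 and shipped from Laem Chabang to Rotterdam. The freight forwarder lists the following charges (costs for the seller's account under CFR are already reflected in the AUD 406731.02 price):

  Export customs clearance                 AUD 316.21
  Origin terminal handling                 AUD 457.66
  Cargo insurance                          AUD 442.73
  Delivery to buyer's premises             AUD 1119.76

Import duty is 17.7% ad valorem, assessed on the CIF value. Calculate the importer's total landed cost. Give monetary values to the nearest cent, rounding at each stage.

CFR: the seller pays costs through ocean freight to the destination port, but not insurance.
Already in the invoice (seller's account under CFR): export clearance, origin terminal — exclude.
CIF value = CFR price + insurance = 406731.02 + 442.73 = 407173.75
Import duty = 407173.75 × 17.7% = 72069.75
Buyer bears: insurance 442.73 + delivery 1119.76 + duty 72069.75 = 73632.24
Landed cost = invoice 406731.02 + 73632.24 = 480363.26

Total landed cost: AUD 480363.26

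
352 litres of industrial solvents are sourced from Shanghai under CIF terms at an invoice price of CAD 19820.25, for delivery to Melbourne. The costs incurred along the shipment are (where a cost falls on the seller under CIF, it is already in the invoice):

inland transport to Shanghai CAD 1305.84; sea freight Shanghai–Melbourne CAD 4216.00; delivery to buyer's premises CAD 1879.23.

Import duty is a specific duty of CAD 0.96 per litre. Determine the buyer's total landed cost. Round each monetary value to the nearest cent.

Total landed cost: CAD 22037.40

CIF: the seller pays costs through ocean freight and marine insurance to the destination port.
Already in the invoice (seller's account under CIF): inland to port, freight — exclude.
The CIF price already equals the CIF value: 19820.25
Import duty = 352 × 0.96 = 337.92
Buyer bears: delivery 1879.23 + duty 337.92 = 2217.15
Landed cost = invoice 19820.25 + 2217.15 = 22037.40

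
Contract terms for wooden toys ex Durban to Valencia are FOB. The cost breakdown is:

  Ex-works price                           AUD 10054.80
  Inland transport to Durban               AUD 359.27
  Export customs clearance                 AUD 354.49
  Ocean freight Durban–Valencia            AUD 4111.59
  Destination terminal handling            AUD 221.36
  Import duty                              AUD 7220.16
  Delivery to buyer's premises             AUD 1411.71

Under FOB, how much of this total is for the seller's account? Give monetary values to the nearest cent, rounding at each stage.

FOB: the seller bears costs until goods are on board at the origin port; the buyer bears freight, insurance and all costs thereafter.
Seller's account: goods 10054.80 + inland to port 359.27 + export clearance 354.49 = 10768.56
Buyer's account: freight 4111.59 + destination terminal 221.36 + duty 7220.16 + delivery 1411.71 = 12964.82

Seller's account: AUD 10768.56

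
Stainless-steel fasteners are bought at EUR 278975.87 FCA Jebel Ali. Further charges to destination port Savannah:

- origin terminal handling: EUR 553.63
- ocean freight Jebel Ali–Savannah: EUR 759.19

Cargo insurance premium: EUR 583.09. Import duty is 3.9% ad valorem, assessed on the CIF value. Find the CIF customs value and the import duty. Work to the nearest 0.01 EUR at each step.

CIF = FCA price + pre-shipment costs + freight + insurance
CIF = 278975.87 + 553.63 + 759.19 + 583.09 = 280871.78
Import duty = 280871.78 × 3.9% = 10954.00

CIF value: EUR 280871.78; import duty: EUR 10954.00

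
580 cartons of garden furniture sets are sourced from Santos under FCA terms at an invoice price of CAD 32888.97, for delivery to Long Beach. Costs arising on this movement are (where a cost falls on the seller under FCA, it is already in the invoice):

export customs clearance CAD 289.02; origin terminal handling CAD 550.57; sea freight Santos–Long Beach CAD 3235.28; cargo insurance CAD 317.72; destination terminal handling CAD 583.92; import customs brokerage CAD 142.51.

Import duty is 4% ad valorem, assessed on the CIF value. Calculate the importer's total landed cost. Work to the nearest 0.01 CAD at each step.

FCA: the seller delivers export-cleared goods to the carrier; the buyer bears costs from that point.
Already in the invoice (seller's account under FCA): export clearance — exclude.
CIF value = FCA price + origin terminal + freight + insurance = 32888.97 + 550.57 + 3235.28 + 317.72 = 36992.54
Import duty = 36992.54 × 4% = 1479.70
Buyer bears: origin terminal 550.57 + freight 3235.28 + insurance 317.72 + destination terminal 583.92 + brokerage 142.51 + duty 1479.70 = 6309.70
Landed cost = invoice 32888.97 + 6309.70 = 39198.67

Total landed cost: CAD 39198.67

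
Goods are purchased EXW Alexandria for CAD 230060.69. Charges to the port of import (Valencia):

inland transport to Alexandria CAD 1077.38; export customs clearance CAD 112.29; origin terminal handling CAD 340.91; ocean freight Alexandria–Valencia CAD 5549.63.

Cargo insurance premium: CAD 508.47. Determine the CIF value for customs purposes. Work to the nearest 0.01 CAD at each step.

CIF value: CAD 237649.37

CIF = EXW price + pre-shipment costs + freight + insurance
CIF = 230060.69 + 1077.38 + 112.29 + 340.91 + 5549.63 + 508.47 = 237649.37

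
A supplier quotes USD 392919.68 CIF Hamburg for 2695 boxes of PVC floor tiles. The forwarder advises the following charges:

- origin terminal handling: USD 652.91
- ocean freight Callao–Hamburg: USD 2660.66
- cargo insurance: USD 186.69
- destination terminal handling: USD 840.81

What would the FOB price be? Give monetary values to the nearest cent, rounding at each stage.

Not relevant to the conversion: origin terminal — on the seller under both CIF and FOB; already in the CIF price and stays in the FOB price. destination terminal — on the buyer under both terms; not part of either seller's price.
From CIF to FOB, the seller no longer bears: freight, insurance.
FOB price = 392919.68 − 2660.66 − 186.69 = 390072.33

FOB price: USD 390072.33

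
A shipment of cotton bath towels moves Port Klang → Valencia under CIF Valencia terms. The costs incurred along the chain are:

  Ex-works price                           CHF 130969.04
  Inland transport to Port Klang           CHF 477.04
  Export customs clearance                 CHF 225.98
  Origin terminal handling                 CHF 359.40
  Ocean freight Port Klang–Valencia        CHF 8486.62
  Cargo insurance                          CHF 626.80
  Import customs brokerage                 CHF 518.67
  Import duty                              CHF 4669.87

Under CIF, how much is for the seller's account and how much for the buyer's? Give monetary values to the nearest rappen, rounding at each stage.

Seller: CHF 141144.88; buyer: CHF 5188.54

CIF: the seller pays costs through ocean freight and marine insurance to the destination port.
Seller's account: goods 130969.04 + inland to port 477.04 + export clearance 225.98 + origin terminal 359.40 + freight 8486.62 + insurance 626.80 = 141144.88
Buyer's account: brokerage 518.67 + duty 4669.87 = 5188.54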